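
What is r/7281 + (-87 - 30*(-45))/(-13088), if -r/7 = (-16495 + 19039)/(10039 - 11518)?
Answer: -4455889811/46979807904 ≈ -0.094847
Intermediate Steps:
r = 5936/493 (r = -7*(-16495 + 19039)/(10039 - 11518) = -17808/(-1479) = -17808*(-1)/1479 = -7*(-848/493) = 5936/493 ≈ 12.041)
r/7281 + (-87 - 30*(-45))/(-13088) = (5936/493)/7281 + (-87 - 30*(-45))/(-13088) = (5936/493)*(1/7281) + (-87 + 1350)*(-1/13088) = 5936/3589533 + 1263*(-1/13088) = 5936/3589533 - 1263/13088 = -4455889811/46979807904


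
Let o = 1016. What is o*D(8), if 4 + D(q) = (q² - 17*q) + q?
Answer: -69088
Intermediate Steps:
D(q) = -4 + q² - 16*q (D(q) = -4 + ((q² - 17*q) + q) = -4 + (q² - 16*q) = -4 + q² - 16*q)
o*D(8) = 1016*(-4 + 8² - 16*8) = 1016*(-4 + 64 - 128) = 1016*(-68) = -69088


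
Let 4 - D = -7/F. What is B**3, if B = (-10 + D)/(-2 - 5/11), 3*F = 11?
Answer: 125/27 ≈ 4.6296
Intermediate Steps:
F = 11/3 (F = (1/3)*11 = 11/3 ≈ 3.6667)
D = 65/11 (D = 4 - (-7)/11/3 = 4 - (-7)*3/11 = 4 - 1*(-21/11) = 4 + 21/11 = 65/11 ≈ 5.9091)
B = 5/3 (B = (-10 + 65/11)/(-2 - 5/11) = -45/(11*(-2 - 5*1/11)) = -45/(11*(-2 - 5/11)) = -45/(11*(-27/11)) = -45/11*(-11/27) = 5/3 ≈ 1.6667)
B**3 = (5/3)**3 = 125/27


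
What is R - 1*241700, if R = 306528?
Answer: 64828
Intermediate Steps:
R - 1*241700 = 306528 - 1*241700 = 306528 - 241700 = 64828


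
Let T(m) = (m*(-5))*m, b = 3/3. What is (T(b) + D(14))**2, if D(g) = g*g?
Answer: 36481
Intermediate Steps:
D(g) = g**2
b = 1 (b = 3*(1/3) = 1)
T(m) = -5*m**2 (T(m) = (-5*m)*m = -5*m**2)
(T(b) + D(14))**2 = (-5*1**2 + 14**2)**2 = (-5*1 + 196)**2 = (-5 + 196)**2 = 191**2 = 36481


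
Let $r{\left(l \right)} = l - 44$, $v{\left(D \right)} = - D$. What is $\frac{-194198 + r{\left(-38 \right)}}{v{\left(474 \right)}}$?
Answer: $\frac{32380}{79} \approx 409.87$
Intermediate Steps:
$r{\left(l \right)} = -44 + l$
$\frac{-194198 + r{\left(-38 \right)}}{v{\left(474 \right)}} = \frac{-194198 - 82}{\left(-1\right) 474} = \frac{-194198 - 82}{-474} = \left(-194280\right) \left(- \frac{1}{474}\right) = \frac{32380}{79}$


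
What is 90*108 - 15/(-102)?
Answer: 330485/34 ≈ 9720.1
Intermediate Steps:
90*108 - 15/(-102) = 9720 - 15*(-1/102) = 9720 + 5/34 = 330485/34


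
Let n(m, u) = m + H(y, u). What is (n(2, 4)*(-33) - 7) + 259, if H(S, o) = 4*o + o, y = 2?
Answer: -474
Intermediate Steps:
H(S, o) = 5*o
n(m, u) = m + 5*u
(n(2, 4)*(-33) - 7) + 259 = ((2 + 5*4)*(-33) - 7) + 259 = ((2 + 20)*(-33) - 7) + 259 = (22*(-33) - 7) + 259 = (-726 - 7) + 259 = -733 + 259 = -474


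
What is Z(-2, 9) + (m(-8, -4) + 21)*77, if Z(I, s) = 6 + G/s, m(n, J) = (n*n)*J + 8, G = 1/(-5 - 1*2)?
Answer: -1100800/63 ≈ -17473.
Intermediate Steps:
G = -⅐ (G = 1/(-5 - 2) = 1/(-7) = 1*(-⅐) = -⅐ ≈ -0.14286)
m(n, J) = 8 + J*n² (m(n, J) = n²*J + 8 = J*n² + 8 = 8 + J*n²)
Z(I, s) = 6 - 1/(7*s)
Z(-2, 9) + (m(-8, -4) + 21)*77 = (6 - ⅐/9) + ((8 - 4*(-8)²) + 21)*77 = (6 - ⅐*⅑) + ((8 - 4*64) + 21)*77 = (6 - 1/63) + ((8 - 256) + 21)*77 = 377/63 + (-248 + 21)*77 = 377/63 - 227*77 = 377/63 - 17479 = -1100800/63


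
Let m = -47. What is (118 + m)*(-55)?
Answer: -3905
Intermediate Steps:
(118 + m)*(-55) = (118 - 47)*(-55) = 71*(-55) = -3905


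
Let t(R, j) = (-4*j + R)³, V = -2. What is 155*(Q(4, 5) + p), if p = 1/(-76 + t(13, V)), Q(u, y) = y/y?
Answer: 284766/1837 ≈ 155.02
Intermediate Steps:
Q(u, y) = 1
t(R, j) = (R - 4*j)³
p = 1/9185 (p = 1/(-76 + (13 - 4*(-2))³) = 1/(-76 + (13 + 8)³) = 1/(-76 + 21³) = 1/(-76 + 9261) = 1/9185 ≈ 0.00010887)
155*(Q(4, 5) + p) = 155*(1 + 1/9185) = 155*(9186/9185) = 284766/1837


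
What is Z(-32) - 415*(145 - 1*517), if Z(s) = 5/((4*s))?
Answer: 19760635/128 ≈ 1.5438e+5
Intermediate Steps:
Z(s) = 5/(4*s) (Z(s) = 5*(1/(4*s)) = 5/(4*s))
Z(-32) - 415*(145 - 1*517) = (5/4)/(-32) - 415*(145 - 1*517) = (5/4)*(-1/32) - 415*(145 - 517) = -5/128 - 415*(-372) = -5/128 + 154380 = 19760635/128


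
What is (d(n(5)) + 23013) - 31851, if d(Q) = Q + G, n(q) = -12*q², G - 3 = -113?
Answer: -9248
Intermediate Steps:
G = -110 (G = 3 - 113 = -110)
d(Q) = -110 + Q (d(Q) = Q - 110 = -110 + Q)
(d(n(5)) + 23013) - 31851 = ((-110 - 12*5²) + 23013) - 31851 = ((-110 - 12*25) + 23013) - 31851 = ((-110 - 300) + 23013) - 31851 = (-410 + 23013) - 31851 = 22603 - 31851 = -9248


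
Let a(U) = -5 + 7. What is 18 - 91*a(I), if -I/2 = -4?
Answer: -164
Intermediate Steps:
I = 8 (I = -2*(-4) = 8)
a(U) = 2
18 - 91*a(I) = 18 - 91*2 = 18 - 182 = -164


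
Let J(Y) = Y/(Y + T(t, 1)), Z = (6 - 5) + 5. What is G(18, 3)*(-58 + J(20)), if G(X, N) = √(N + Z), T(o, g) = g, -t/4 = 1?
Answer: -1198/7 ≈ -171.14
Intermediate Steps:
t = -4 (t = -4*1 = -4)
Z = 6 (Z = 1 + 5 = 6)
J(Y) = Y/(1 + Y) (J(Y) = Y/(Y + 1) = Y/(1 + Y))
G(X, N) = √(6 + N) (G(X, N) = √(N + 6) = √(6 + N))
G(18, 3)*(-58 + J(20)) = √(6 + 3)*(-58 + 20/(1 + 20)) = √9*(-58 + 20/21) = 3*(-58 + 20*(1/21)) = 3*(-58 + 20/21) = 3*(-1198/21) = -1198/7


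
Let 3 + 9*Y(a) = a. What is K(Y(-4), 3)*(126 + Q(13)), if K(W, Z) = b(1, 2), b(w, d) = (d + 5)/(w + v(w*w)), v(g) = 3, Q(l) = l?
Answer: 973/4 ≈ 243.25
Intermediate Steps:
Y(a) = -⅓ + a/9
b(w, d) = (5 + d)/(3 + w) (b(w, d) = (d + 5)/(w + 3) = (5 + d)/(3 + w))
K(W, Z) = 7/4 (K(W, Z) = (5 + 2)/(3 + 1) = 7/4)
K(Y(-4), 3)*(126 + Q(13)) = 7*(126 + 13)/4 = (7/4)*139 = 973/4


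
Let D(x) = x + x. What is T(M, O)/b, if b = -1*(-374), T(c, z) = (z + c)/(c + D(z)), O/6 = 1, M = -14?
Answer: 2/187 ≈ 0.010695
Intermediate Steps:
D(x) = 2*x
O = 6 (O = 6*1 = 6)
T(c, z) = (c + z)/(c + 2*z) (T(c, z) = (z + c)/(c + 2*z) = (c + z)/(c + 2*z))
b = 374
T(M, O)/b = ((-14 + 6)/(-14 + 2*6))/374 = (-8/(-14 + 12))*(1/374) = (-8/(-2))*(1/374) = -½*(-8)*(1/374) = 4*(1/374) = 2/187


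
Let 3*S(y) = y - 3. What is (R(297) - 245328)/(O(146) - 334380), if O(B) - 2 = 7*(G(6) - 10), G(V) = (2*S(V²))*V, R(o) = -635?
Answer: 245963/333524 ≈ 0.73747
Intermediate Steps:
S(y) = -1 + y/3 (S(y) = (y - 3)/3 = (-3 + y)/3 = -1 + y/3)
G(V) = V*(-2 + 2*V²/3) (G(V) = (2*(-1 + V²/3))*V = (-2 + 2*V²/3)*V = V*(-2 + 2*V²/3))
O(B) = 856 (O(B) = 2 + 7*((⅔)*6*(-3 + 6²) - 10) = 2 + 7*((⅔)*6*(-3 + 36) - 10) = 2 + 7*((⅔)*6*33 - 10) = 2 + 7*(132 - 10) = 2 + 7*122 = 2 + 854 = 856)
(R(297) - 245328)/(O(146) - 334380) = (-635 - 245328)/(856 - 334380) = -245963/(-333524) = -245963*(-1/333524) = 245963/333524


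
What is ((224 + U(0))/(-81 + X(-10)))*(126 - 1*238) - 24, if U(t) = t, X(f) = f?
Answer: 3272/13 ≈ 251.69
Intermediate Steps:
((224 + U(0))/(-81 + X(-10)))*(126 - 1*238) - 24 = ((224 + 0)/(-81 - 10))*(126 - 1*238) - 24 = (224/(-91))*(126 - 238) - 24 = (224*(-1/91))*(-112) - 24 = -32/13*(-112) - 24 = 3584/13 - 24 = 3272/13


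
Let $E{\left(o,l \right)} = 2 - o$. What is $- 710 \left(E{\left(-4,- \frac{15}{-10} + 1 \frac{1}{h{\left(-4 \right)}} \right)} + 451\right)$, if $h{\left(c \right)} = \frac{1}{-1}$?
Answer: $-324470$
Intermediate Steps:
$h{\left(c \right)} = -1$
$- 710 \left(E{\left(-4,- \frac{15}{-10} + 1 \frac{1}{h{\left(-4 \right)}} \right)} + 451\right) = - 710 \left(\left(2 - -4\right) + 451\right) = - 710 \left(\left(2 + 4\right) + 451\right) = - 710 \left(6 + 451\right) = \left(-710\right) 457 = -324470$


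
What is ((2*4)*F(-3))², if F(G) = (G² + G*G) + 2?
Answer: 25600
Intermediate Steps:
F(G) = 2 + 2*G² (F(G) = (G² + G²) + 2 = 2*G² + 2 = 2 + 2*G²)
((2*4)*F(-3))² = ((2*4)*(2 + 2*(-3)²))² = (8*(2 + 2*9))² = (8*(2 + 18))² = (8*20)² = 160² = 25600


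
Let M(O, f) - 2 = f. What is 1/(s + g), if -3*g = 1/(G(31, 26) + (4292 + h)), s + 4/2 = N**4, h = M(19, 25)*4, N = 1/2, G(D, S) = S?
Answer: -106224/205817 ≈ -0.51611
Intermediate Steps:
M(O, f) = 2 + f
N = 1/2 ≈ 0.50000
h = 108 (h = (2 + 25)*4 = 27*4 = 108)
s = -31/16 (s = -2 + (1/2)**4 = -2 + 1/16 = -31/16 ≈ -1.9375)
g = -1/13278 (g = -1/(3*(26 + (4292 + 108))) = -1/(3*(26 + 4400)) = -1/3/4426 = -1/3*1/4426 = -1/13278 ≈ -7.5313e-5)
1/(s + g) = 1/(-31/16 - 1/13278) = 1/(-205817/106224) = -106224/205817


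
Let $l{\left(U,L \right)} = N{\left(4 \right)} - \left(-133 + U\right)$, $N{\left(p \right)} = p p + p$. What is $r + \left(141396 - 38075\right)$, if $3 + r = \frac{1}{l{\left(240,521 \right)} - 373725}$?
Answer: $\frac{38621508215}{373812} \approx 1.0332 \cdot 10^{5}$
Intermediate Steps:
$N{\left(p \right)} = p + p^{2}$ ($N{\left(p \right)} = p^{2} + p = p + p^{2}$)
$l{\left(U,L \right)} = 153 - U$ ($l{\left(U,L \right)} = 4 \left(1 + 4\right) - \left(-133 + U\right) = 4 \cdot 5 - \left(-133 + U\right) = 20 - \left(-133 + U\right) = 153 - U$)
$r = - \frac{1121437}{373812}$ ($r = -3 + \frac{1}{\left(153 - 240\right) - 373725} = -3 + \frac{1}{-87 - 373725} = -3 + \frac{1}{-373812} = -3 - \frac{1}{373812} = - \frac{1121437}{373812} \approx -3.0$)
$r + \left(141396 - 38075\right) = - \frac{1121437}{373812} + \left(141396 - 38075\right) = - \frac{1121437}{373812} + 103321 = \frac{38621508215}{373812}$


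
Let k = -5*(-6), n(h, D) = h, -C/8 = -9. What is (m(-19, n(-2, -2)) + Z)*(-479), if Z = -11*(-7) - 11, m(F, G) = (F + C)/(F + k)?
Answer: -373141/11 ≈ -33922.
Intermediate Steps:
C = 72 (C = -8*(-9) = 72)
k = 30
m(F, G) = (72 + F)/(30 + F) (m(F, G) = (F + 72)/(F + 30) = (72 + F)/(30 + F))
Z = 66 (Z = 77 - 11 = 66)
(m(-19, n(-2, -2)) + Z)*(-479) = ((72 - 19)/(30 - 19) + 66)*(-479) = (53/11 + 66)*(-479) = (779/11)*(-479) = -373141/11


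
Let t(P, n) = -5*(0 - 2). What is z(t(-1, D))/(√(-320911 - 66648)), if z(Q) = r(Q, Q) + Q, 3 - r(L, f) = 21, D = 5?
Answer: 8*I*√387559/387559 ≈ 0.012851*I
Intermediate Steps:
r(L, f) = -18 (r(L, f) = 3 - 1*21 = 3 - 21 = -18)
t(P, n) = 10 (t(P, n) = -5*(-2) = 10)
z(Q) = -18 + Q
z(t(-1, D))/(√(-320911 - 66648)) = (-18 + 10)/(√(-320911 - 66648)) = -8*(-I*√387559/387559) = -(-8)*I*√387559/387559 = 8*I*√387559/387559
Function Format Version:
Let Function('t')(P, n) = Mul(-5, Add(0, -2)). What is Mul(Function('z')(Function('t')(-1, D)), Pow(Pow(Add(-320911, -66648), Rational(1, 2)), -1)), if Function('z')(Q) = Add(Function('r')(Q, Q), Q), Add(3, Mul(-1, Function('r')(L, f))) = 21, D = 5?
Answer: Mul(Rational(8, 387559), I, Pow(387559, Rational(1, 2))) ≈ Mul(0.012851, I)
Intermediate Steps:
Function('r')(L, f) = -18 (Function('r')(L, f) = Add(3, Mul(-1, 21)) = Add(3, -21) = -18)
Function('t')(P, n) = 10 (Function('t')(P, n) = Mul(-5, -2) = 10)
Function('z')(Q) = Add(-18, Q)
Mul(Function('z')(Function('t')(-1, D)), Pow(Pow(Add(-320911, -66648), Rational(1, 2)), -1)) = Mul(Add(-18, 10), Pow(Pow(Add(-320911, -66648), Rational(1, 2)), -1)) = Mul(-8, Pow(Pow(-387559, Rational(1, 2)), -1)) = Mul(-8, Pow(Mul(I, Pow(387559, Rational(1, 2))), -1)) = Mul(-8, Mul(Rational(-1, 387559), I, Pow(387559, Rational(1, 2)))) = Mul(Rational(8, 387559), I, Pow(387559, Rational(1, 2)))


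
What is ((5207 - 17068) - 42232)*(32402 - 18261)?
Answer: -764929113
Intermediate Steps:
((5207 - 17068) - 42232)*(32402 - 18261) = (-11861 - 42232)*14141 = -54093*14141 = -764929113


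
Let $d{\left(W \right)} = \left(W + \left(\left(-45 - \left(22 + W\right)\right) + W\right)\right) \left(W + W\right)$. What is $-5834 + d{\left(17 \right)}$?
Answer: $-7534$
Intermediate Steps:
$d{\left(W \right)} = 2 W \left(-67 + W\right)$ ($d{\left(W \right)} = \left(W + \left(\left(-67 - W\right) + W\right)\right) 2 W = \left(W - 67\right) 2 W = \left(-67 + W\right) 2 W = 2 W \left(-67 + W\right)$)
$-5834 + d{\left(17 \right)} = -5834 + 2 \cdot 17 \left(-67 + 17\right) = -5834 + 2 \cdot 17 \left(-50\right) = -5834 - 1700 = -7534$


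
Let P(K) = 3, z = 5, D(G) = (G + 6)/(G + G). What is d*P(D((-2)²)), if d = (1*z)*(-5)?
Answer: -75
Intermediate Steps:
D(G) = (6 + G)/(2*G) (D(G) = (6 + G)/((2*G)) = (6 + G)*(1/(2*G)) = (6 + G)/(2*G))
d = -25 (d = (1*5)*(-5) = 5*(-5) = -25)
d*P(D((-2)²)) = -25*3 = -75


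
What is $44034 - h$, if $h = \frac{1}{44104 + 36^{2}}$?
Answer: $\frac{1999143599}{45400} \approx 44034.0$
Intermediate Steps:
$h = \frac{1}{45400}$ ($h = \frac{1}{44104 + 1296} = \frac{1}{45400} \approx 2.2026 \cdot 10^{-5}$)
$44034 - h = 44034 - \frac{1}{45400} = \frac{1999143599}{45400}$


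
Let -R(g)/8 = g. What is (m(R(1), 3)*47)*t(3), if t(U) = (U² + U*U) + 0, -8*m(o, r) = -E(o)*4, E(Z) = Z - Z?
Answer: 0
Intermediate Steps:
R(g) = -8*g
E(Z) = 0
m(o, r) = 0 (m(o, r) = -(-1*0)*4/8 = -0*4 = -⅛*0 = 0)
t(U) = 2*U² (t(U) = (U² + U²) + 0 = 2*U² + 0 = 2*U²)
(m(R(1), 3)*47)*t(3) = (0*47)*(2*3²) = 0*(2*9) = 0*18 = 0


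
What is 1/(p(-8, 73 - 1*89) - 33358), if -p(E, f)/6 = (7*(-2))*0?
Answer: -1/33358 ≈ -2.9978e-5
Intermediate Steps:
p(E, f) = 0 (p(E, f) = -6*7*(-2)*0 = -(-84)*0 = -6*0 = 0)
1/(p(-8, 73 - 1*89) - 33358) = 1/(0 - 33358) = 1/(-33358) = -1/33358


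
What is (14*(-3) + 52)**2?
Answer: 100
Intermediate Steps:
(14*(-3) + 52)**2 = (-42 + 52)**2 = 10**2 = 100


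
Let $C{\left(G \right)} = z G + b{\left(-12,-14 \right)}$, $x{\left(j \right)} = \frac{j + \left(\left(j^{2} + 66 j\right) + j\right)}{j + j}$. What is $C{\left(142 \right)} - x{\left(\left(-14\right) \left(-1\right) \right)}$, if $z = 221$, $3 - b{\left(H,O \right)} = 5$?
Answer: $31339$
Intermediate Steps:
$b{\left(H,O \right)} = -2$ ($b{\left(H,O \right)} = 3 - 5 = -2$)
$x{\left(j \right)} = \frac{j^{2} + 68 j}{2 j}$ ($x{\left(j \right)} = \frac{j + \left(j^{2} + 67 j\right)}{2 j} = \left(j^{2} + 68 j\right) \frac{1}{2 j} = \frac{j^{2} + 68 j}{2 j}$)
$C{\left(G \right)} = -2 + 221 G$ ($C{\left(G \right)} = 221 G - 2 = -2 + 221 G$)
$C{\left(142 \right)} - x{\left(\left(-14\right) \left(-1\right) \right)} = \left(-2 + 221 \cdot 142\right) - \left(34 + \frac{\left(-14\right) \left(-1\right)}{2}\right) = \left(-2 + 31382\right) - \left(34 + \frac{1}{2} \cdot 14\right) = 31380 - \left(34 + 7\right) = 31380 - 41 = 31339$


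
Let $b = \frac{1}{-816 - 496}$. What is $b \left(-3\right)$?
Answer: $\frac{3}{1312} \approx 0.0022866$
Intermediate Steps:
$b = - \frac{1}{1312}$ ($b = \frac{1}{-816 - 496} = \frac{1}{-1312} = - \frac{1}{1312} \approx -0.0007622$)
$b \left(-3\right) = \left(- \frac{1}{1312}\right) \left(-3\right) = \frac{3}{1312}$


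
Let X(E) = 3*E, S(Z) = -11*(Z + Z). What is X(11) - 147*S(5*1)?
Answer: 16203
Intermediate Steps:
S(Z) = -22*Z
X(11) - 147*S(5*1) = 3*11 - (-3234)*5*1 = 33 - (-3234)*5 = 33 - 147*(-110) = 33 + 16170 = 16203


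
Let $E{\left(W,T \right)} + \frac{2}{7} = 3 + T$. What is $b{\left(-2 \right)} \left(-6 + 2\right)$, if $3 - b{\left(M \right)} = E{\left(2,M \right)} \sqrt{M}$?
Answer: $-12 + \frac{20 i \sqrt{2}}{7} \approx -12.0 + 4.0406 i$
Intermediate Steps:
$E{\left(W,T \right)} = \frac{19}{7} + T$ ($E{\left(W,T \right)} = - \frac{2}{7} + \left(3 + T\right) = \frac{19}{7} + T$)
$b{\left(M \right)} = 3 - \sqrt{M} \left(\frac{19}{7} + M\right)$ ($b{\left(M \right)} = 3 - \left(\frac{19}{7} + M\right) \sqrt{M} = 3 - \sqrt{M} \left(\frac{19}{7} + M\right)$)
$b{\left(-2 \right)} \left(-6 + 2\right) = \left(3 + \sqrt{-2} \left(- \frac{19}{7} - -2\right)\right) \left(-6 + 2\right) = \left(3 + i \sqrt{2} \left(- \frac{19}{7} + 2\right)\right) \left(-4\right) = \left(3 + i \sqrt{2} \left(- \frac{5}{7}\right)\right) \left(-4\right) = \left(3 - \frac{5 i \sqrt{2}}{7}\right) \left(-4\right) = -12 + \frac{20 i \sqrt{2}}{7}$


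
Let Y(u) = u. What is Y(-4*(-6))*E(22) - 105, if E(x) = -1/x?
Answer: -1167/11 ≈ -106.09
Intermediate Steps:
Y(-4*(-6))*E(22) - 105 = (-4*(-6))*(-1/22) - 105 = 24*(-1*1/22) - 105 = 24*(-1/22) - 105 = -12/11 - 105 = -1167/11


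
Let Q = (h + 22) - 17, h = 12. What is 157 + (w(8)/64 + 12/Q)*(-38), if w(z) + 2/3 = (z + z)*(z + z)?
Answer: -17485/816 ≈ -21.428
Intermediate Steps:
Q = 17 (Q = (12 + 22) - 17 = 34 - 17 = 17)
w(z) = -⅔ + 4*z² (w(z) = -⅔ + (z + z)*(z + z) = -⅔ + (2*z)*(2*z) = -⅔ + 4*z²)
157 + (w(8)/64 + 12/Q)*(-38) = 157 + ((-⅔ + 4*8²)/64 + 12/17)*(-38) = 157 + ((-⅔ + 4*64)*(1/64) + 12*(1/17))*(-38) = 157 + ((-⅔ + 256)*(1/64) + 12/17)*(-38) = 157 + ((766/3)*(1/64) + 12/17)*(-38) = 157 + (383/96 + 12/17)*(-38) = 157 + (7663/1632)*(-38) = 157 - 145597/816 = -17485/816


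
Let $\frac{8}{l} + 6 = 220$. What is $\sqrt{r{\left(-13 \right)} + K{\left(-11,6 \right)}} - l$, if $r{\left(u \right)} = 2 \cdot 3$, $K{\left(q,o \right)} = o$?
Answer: $- \frac{4}{107} + 2 \sqrt{3} \approx 3.4267$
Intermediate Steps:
$l = \frac{4}{107}$ ($l = \frac{8}{-6 + 220} = \frac{8}{214} = 8 \cdot \frac{1}{214} = \frac{4}{107} \approx 0.037383$)
$r{\left(u \right)} = 6$
$\sqrt{r{\left(-13 \right)} + K{\left(-11,6 \right)}} - l = \sqrt{6 + 6} - \frac{4}{107} = \sqrt{12} - \frac{4}{107} = 2 \sqrt{3} - \frac{4}{107} = - \frac{4}{107} + 2 \sqrt{3}$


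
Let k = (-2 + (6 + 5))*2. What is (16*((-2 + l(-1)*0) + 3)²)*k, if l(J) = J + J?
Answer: 288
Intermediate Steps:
k = 18 (k = (-2 + 11)*2 = 9*2 = 18)
l(J) = 2*J
(16*((-2 + l(-1)*0) + 3)²)*k = (16*((-2 + (2*(-1))*0) + 3)²)*18 = (16*((-2 - 2*0) + 3)²)*18 = (16*((-2 + 0) + 3)²)*18 = (16*(-2 + 3)²)*18 = (16*1²)*18 = (16*1)*18 = 16*18 = 288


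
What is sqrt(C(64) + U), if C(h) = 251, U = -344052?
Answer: I*sqrt(343801) ≈ 586.35*I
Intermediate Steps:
sqrt(C(64) + U) = sqrt(251 - 344052) = sqrt(-343801) = I*sqrt(343801)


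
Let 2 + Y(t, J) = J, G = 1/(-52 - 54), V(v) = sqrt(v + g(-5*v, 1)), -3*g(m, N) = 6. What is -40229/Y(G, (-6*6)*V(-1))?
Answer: 5747/278 - 51723*I*sqrt(3)/139 ≈ 20.673 - 644.51*I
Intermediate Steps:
g(m, N) = -2 (g(m, N) = -1/3*6 = -2)
V(v) = sqrt(-2 + v) (V(v) = sqrt(v - 2) = sqrt(-2 + v))
G = -1/106 (G = 1/(-106) = -1/106 ≈ -0.0094340)
Y(t, J) = -2 + J
-40229/Y(G, (-6*6)*V(-1)) = -40229/(-2 + (-6*6)*sqrt(-2 - 1)) = -40229/(-2 - 36*I*sqrt(3))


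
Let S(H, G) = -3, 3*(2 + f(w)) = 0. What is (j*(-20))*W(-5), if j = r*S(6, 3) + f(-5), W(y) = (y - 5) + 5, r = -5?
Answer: 1300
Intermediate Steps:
f(w) = -2 (f(w) = -2 + (⅓)*0 = -2 + 0 = -2)
W(y) = y (W(y) = (-5 + y) + 5 = y)
j = 13 (j = -5*(-3) - 2 = 15 - 2 = 13)
(j*(-20))*W(-5) = (13*(-20))*(-5) = -260*(-5) = 1300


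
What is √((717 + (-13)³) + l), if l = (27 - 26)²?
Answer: I*√1479 ≈ 38.458*I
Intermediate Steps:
l = 1 (l = 1² = 1)
√((717 + (-13)³) + l) = √((717 + (-13)³) + 1) = √((717 - 2197) + 1) = √(-1480 + 1) = √(-1479) = I*√1479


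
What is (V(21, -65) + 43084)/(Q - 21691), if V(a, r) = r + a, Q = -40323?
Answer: -21520/31007 ≈ -0.69404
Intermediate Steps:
V(a, r) = a + r
(V(21, -65) + 43084)/(Q - 21691) = ((21 - 65) + 43084)/(-40323 - 21691) = (-44 + 43084)/(-62014) = 43040*(-1/62014) = -21520/31007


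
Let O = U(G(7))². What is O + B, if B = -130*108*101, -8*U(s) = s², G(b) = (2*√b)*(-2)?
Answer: -1417844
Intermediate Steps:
G(b) = -4*√b
U(s) = -s²/8
B = -1418040 (B = -14040*101 = -1418040)
O = 196 (O = (-(-4*√7)²/8)² = (-⅛*112)² = (-14)² = 196)
O + B = 196 - 1418040 = -1417844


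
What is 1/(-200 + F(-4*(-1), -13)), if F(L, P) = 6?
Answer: -1/194 ≈ -0.0051546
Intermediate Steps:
1/(-200 + F(-4*(-1), -13)) = 1/(-200 + 6) = 1/(-194) = -1/194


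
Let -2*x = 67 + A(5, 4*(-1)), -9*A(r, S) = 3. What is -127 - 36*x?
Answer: 1073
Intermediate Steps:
A(r, S) = -⅓ (A(r, S) = -⅑*3 = -⅓)
x = -100/3 (x = -(67 - ⅓)/2 = -½*200/3 = -100/3 ≈ -33.333)
-127 - 36*x = -127 - 36*(-100/3) = -127 + 1200 = 1073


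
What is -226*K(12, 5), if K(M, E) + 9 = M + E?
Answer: -1808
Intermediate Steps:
K(M, E) = -9 + E + M (K(M, E) = -9 + (M + E) = -9 + (E + M) = -9 + E + M)
-226*K(12, 5) = -226*(-9 + 5 + 12) = -226*8 = -1808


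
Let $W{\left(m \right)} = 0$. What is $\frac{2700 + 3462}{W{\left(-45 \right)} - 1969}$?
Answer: $- \frac{6162}{1969} \approx -3.1295$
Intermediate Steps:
$\frac{2700 + 3462}{W{\left(-45 \right)} - 1969} = \frac{2700 + 3462}{0 - 1969} = \frac{6162}{-1969} = 6162 \left(- \frac{1}{1969}\right) = - \frac{6162}{1969}$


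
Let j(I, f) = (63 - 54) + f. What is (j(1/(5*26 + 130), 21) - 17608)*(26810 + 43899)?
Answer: -1242922802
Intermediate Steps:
j(I, f) = 9 + f
(j(1/(5*26 + 130), 21) - 17608)*(26810 + 43899) = ((9 + 21) - 17608)*(26810 + 43899) = (30 - 17608)*70709 = -17578*70709 = -1242922802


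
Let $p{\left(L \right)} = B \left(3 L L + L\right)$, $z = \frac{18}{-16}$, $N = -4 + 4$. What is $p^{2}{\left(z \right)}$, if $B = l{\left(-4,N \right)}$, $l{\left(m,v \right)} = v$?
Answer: $0$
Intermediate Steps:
$N = 0$
$z = - \frac{9}{8}$ ($z = 18 \left(- \frac{1}{16}\right) = - \frac{9}{8} \approx -1.125$)
$B = 0$
$p{\left(L \right)} = 0$ ($p{\left(L \right)} = 0 \left(3 L L + L\right) = 0 \left(3 L^{2} + L\right) = 0 \left(L + 3 L^{2}\right) = 0$)
$p^{2}{\left(z \right)} = 0^{2} = 0$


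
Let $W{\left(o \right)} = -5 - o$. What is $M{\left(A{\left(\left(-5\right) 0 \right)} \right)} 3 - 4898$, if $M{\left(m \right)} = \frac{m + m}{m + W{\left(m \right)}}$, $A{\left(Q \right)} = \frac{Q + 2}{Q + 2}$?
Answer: $- \frac{24496}{5} \approx -4899.2$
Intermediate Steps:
$A{\left(Q \right)} = 1$ ($A{\left(Q \right)} = \frac{2 + Q}{2 + Q} = 1$)
$M{\left(m \right)} = - \frac{2 m}{5}$ ($M{\left(m \right)} = \frac{m + m}{m - \left(5 + m\right)} = \frac{2 m}{-5} = 2 m \left(- \frac{1}{5}\right) = - \frac{2 m}{5}$)
$M{\left(A{\left(\left(-5\right) 0 \right)} \right)} 3 - 4898 = \left(- \frac{2}{5}\right) 1 \cdot 3 - 4898 = \left(- \frac{2}{5}\right) 3 - 4898 = - \frac{6}{5} - 4898 = - \frac{24496}{5}$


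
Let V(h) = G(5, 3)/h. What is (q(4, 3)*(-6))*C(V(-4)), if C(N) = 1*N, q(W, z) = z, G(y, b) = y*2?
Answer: 45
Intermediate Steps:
G(y, b) = 2*y
V(h) = 10/h (V(h) = (2*5)/h = 10/h)
C(N) = N
(q(4, 3)*(-6))*C(V(-4)) = (3*(-6))*(10/(-4)) = -180*(-1)/4 = -18*(-5/2) = 45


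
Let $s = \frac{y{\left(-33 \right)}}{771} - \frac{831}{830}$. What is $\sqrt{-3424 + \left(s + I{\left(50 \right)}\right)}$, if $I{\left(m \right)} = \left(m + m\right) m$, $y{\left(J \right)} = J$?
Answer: $\frac{3 \sqrt{7962479835170}}{213310} \approx 39.686$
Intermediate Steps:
$I{\left(m \right)} = 2 m^{2}$ ($I{\left(m \right)} = 2 m m = 2 m^{2}$)
$s = - \frac{222697}{213310}$ ($s = - \frac{33}{771} - \frac{831}{830} = \left(-33\right) \frac{1}{771} - \frac{831}{830} = - \frac{11}{257} - \frac{831}{830} = - \frac{222697}{213310} \approx -1.044$)
$\sqrt{-3424 + \left(s + I{\left(50 \right)}\right)} = \sqrt{-3424 - \left(\frac{222697}{213310} - 2 \cdot 50^{2}\right)} = \sqrt{-3424 + \left(- \frac{222697}{213310} + 2 \cdot 2500\right)} = \sqrt{-3424 + \left(- \frac{222697}{213310} + 5000\right)} = \sqrt{-3424 + \frac{1066327303}{213310}} = \sqrt{\frac{335953863}{213310}} = \frac{3 \sqrt{7962479835170}}{213310}$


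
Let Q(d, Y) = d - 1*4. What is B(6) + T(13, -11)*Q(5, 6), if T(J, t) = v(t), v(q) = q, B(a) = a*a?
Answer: 25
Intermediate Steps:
B(a) = a²
T(J, t) = t
Q(d, Y) = -4 + d (Q(d, Y) = d - 4 = -4 + d)
B(6) + T(13, -11)*Q(5, 6) = 6² - 11*(-4 + 5) = 36 - 11*1 = 36 - 11 = 25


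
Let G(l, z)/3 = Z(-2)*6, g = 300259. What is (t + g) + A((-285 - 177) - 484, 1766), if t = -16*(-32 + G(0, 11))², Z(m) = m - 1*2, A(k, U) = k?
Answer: 126257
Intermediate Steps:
Z(m) = -2 + m (Z(m) = m - 2 = -2 + m)
G(l, z) = -72 (G(l, z) = 3*((-2 - 2)*6) = 3*(-4*6) = 3*(-24) = -72)
t = -173056 (t = -16*(-32 - 72)² = -16*(-104)² = -16*10816 = -173056)
(t + g) + A((-285 - 177) - 484, 1766) = (-173056 + 300259) + ((-285 - 177) - 484) = 127203 + (-462 - 484) = 127203 - 946 = 126257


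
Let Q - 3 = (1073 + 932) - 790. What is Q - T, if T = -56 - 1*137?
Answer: 1411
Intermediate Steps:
T = -193 (T = -56 - 137 = -193)
Q = 1218 (Q = 3 + ((1073 + 932) - 790) = 3 + (2005 - 790) = 3 + 1215 = 1218)
Q - T = 1218 - 1*(-193) = 1218 + 193 = 1411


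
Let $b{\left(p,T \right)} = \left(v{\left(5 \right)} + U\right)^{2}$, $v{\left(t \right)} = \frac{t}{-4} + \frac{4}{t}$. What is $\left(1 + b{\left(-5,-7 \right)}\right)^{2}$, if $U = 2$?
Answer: $\frac{1852321}{160000} \approx 11.577$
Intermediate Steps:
$v{\left(t \right)} = \frac{4}{t} - \frac{t}{4}$ ($v{\left(t \right)} = t \left(- \frac{1}{4}\right) + \frac{4}{t} = - \frac{t}{4} + \frac{4}{t} = \frac{4}{t} - \frac{t}{4}$)
$b{\left(p,T \right)} = \frac{961}{400}$ ($b{\left(p,T \right)} = \left(\left(\frac{4}{5} - \frac{5}{4}\right) + 2\right)^{2} = \left(- \frac{9}{20} + 2\right)^{2} = \left(\frac{31}{20}\right)^{2} = \frac{961}{400}$)
$\left(1 + b{\left(-5,-7 \right)}\right)^{2} = \left(1 + \frac{961}{400}\right)^{2} = \left(\frac{1361}{400}\right)^{2} = \frac{1852321}{160000}$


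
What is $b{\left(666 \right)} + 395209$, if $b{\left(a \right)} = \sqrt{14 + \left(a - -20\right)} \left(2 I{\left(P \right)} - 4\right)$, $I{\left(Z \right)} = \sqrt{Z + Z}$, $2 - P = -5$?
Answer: $395209 + 20 \sqrt{7} \left(-2 + \sqrt{14}\right) \approx 3.953 \cdot 10^{5}$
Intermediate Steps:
$P = 7$ ($P = 2 - -5 = 2 + 5 = 7$)
$I{\left(Z \right)} = \sqrt{2} \sqrt{Z}$ ($I{\left(Z \right)} = \sqrt{2 Z} = \sqrt{2} \sqrt{Z}$)
$b{\left(a \right)} = \sqrt{34 + a} \left(-4 + 2 \sqrt{14}\right)$ ($b{\left(a \right)} = \sqrt{14 + \left(a - -20\right)} \left(2 \sqrt{2} \sqrt{7} - 4\right) = \sqrt{14 + \left(a + 20\right)} \left(2 \sqrt{14} - 4\right) = \sqrt{14 + \left(20 + a\right)} \left(-4 + 2 \sqrt{14}\right) = \sqrt{34 + a} \left(-4 + 2 \sqrt{14}\right)$)
$b{\left(666 \right)} + 395209 = 2 \sqrt{34 + 666} \left(-2 + \sqrt{14}\right) + 395209 = 2 \sqrt{700} \left(-2 + \sqrt{14}\right) + 395209 = 2 \cdot 10 \sqrt{7} \left(-2 + \sqrt{14}\right) + 395209 = 20 \sqrt{7} \left(-2 + \sqrt{14}\right) + 395209 = 395209 + 20 \sqrt{7} \left(-2 + \sqrt{14}\right)$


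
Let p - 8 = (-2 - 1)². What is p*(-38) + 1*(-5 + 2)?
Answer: -649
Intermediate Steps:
p = 17 (p = 8 + (-2 - 1)² = 8 + (-3)² = 8 + 9 = 17)
p*(-38) + 1*(-5 + 2) = 17*(-38) + 1*(-5 + 2) = -646 + 1*(-3) = -646 - 3 = -649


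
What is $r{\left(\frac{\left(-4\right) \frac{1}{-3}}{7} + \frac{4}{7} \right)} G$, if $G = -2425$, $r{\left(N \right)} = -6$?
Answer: $14550$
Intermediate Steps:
$r{\left(\frac{\left(-4\right) \frac{1}{-3}}{7} + \frac{4}{7} \right)} G = \left(-6\right) \left(-2425\right) = 14550$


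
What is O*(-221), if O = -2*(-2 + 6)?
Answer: 1768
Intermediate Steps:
O = -8 (O = -2*4 = -8)
O*(-221) = -8*(-221) = 1768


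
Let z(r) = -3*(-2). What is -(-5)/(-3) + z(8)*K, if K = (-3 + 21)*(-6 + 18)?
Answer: 3883/3 ≈ 1294.3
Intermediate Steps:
K = 216 (K = 18*12 = 216)
z(r) = 6
-(-5)/(-3) + z(8)*K = -(-5)/(-3) + 6*216 = -(-5)*(-1)/3 + 1296 = -1*5/3 + 1296 = -5/3 + 1296 = 3883/3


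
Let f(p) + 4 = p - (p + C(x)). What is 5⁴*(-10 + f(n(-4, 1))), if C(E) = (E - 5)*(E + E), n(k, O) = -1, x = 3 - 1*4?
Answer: -16250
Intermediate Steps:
x = -1 (x = 3 - 4 = -1)
C(E) = 2*E*(-5 + E) (C(E) = (-5 + E)*(2*E) = 2*E*(-5 + E))
f(p) = -16 (f(p) = -4 + (p - (p + 2*(-1)*(-5 - 1))) = -4 + (p - (p + 2*(-1)*(-6))) = -4 + (p - (p + 12)) = -4 + (p - (12 + p)) = -4 + (p + (-12 - p)) = -4 - 12 = -16)
5⁴*(-10 + f(n(-4, 1))) = 5⁴*(-10 - 16) = 625*(-26) = -16250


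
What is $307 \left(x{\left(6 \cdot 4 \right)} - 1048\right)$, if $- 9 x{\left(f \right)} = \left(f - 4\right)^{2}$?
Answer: $- \frac{3018424}{9} \approx -3.3538 \cdot 10^{5}$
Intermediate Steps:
$x{\left(f \right)} = - \frac{\left(-4 + f\right)^{2}}{9}$ ($x{\left(f \right)} = - \frac{\left(f - 4\right)^{2}}{9} = - \frac{\left(-4 + f\right)^{2}}{9}$)
$307 \left(x{\left(6 \cdot 4 \right)} - 1048\right) = 307 \left(- \frac{\left(-4 + 6 \cdot 4\right)^{2}}{9} - 1048\right) = 307 \left(- \frac{\left(-4 + 24\right)^{2}}{9} - 1048\right) = 307 \left(- \frac{20^{2}}{9} - 1048\right) = 307 \left(\left(- \frac{1}{9}\right) 400 - 1048\right) = 307 \left(- \frac{400}{9} - 1048\right) = 307 \left(- \frac{9832}{9}\right) = - \frac{3018424}{9}$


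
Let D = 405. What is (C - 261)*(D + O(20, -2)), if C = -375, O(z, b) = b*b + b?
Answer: -258852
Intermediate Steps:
O(z, b) = b + b² (O(z, b) = b² + b = b + b²)
(C - 261)*(D + O(20, -2)) = (-375 - 261)*(405 - 2*(1 - 2)) = -636*(405 - 2*(-1)) = -636*(405 + 2) = -636*407 = -258852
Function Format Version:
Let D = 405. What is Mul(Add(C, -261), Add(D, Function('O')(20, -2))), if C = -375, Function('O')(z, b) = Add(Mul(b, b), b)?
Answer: -258852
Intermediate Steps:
Function('O')(z, b) = Add(b, Pow(b, 2)) (Function('O')(z, b) = Add(Pow(b, 2), b) = Add(b, Pow(b, 2)))
Mul(Add(C, -261), Add(D, Function('O')(20, -2))) = Mul(Add(-375, -261), Add(405, Mul(-2, Add(1, -2)))) = Mul(-636, Add(405, Mul(-2, -1))) = Mul(-636, Add(405, 2)) = Mul(-636, 407) = -258852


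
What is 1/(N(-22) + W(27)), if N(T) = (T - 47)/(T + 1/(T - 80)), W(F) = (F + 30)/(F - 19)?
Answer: 17960/184269 ≈ 0.097466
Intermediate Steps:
W(F) = (30 + F)/(-19 + F)
N(T) = (-47 + T)/(T + 1/(-80 + T))
1/(N(-22) + W(27)) = 1/((3760 + (-22)² - 127*(-22))/(1 + (-22)² - 80*(-22)) + (30 + 27)/(-19 + 27)) = 1/((3760 + 484 + 2794)/(1 + 484 + 1760) + 57/8) = 1/(7038/2245 + (⅛)*57) = 1/((1/2245)*7038 + 57/8) = 1/(7038/2245 + 57/8) = 1/(184269/17960) = 17960/184269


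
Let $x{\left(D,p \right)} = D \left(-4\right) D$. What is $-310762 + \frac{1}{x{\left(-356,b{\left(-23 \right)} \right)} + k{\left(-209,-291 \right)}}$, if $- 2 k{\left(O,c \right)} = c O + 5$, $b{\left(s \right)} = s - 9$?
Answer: $- \frac{166989825273}{537356} \approx -3.1076 \cdot 10^{5}$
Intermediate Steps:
$b{\left(s \right)} = -9 + s$ ($b{\left(s \right)} = s - 9 = -9 + s$)
$k{\left(O,c \right)} = - \frac{5}{2} - \frac{O c}{2}$ ($k{\left(O,c \right)} = - \frac{c O + 5}{2} = - \frac{O c + 5}{2} = - \frac{5 + O c}{2} = - \frac{5}{2} - \frac{O c}{2}$)
$x{\left(D,p \right)} = - 4 D^{2}$ ($x{\left(D,p \right)} = - 4 D D = - 4 D^{2}$)
$-310762 + \frac{1}{x{\left(-356,b{\left(-23 \right)} \right)} + k{\left(-209,-291 \right)}} = -310762 + \frac{1}{- 4 \left(-356\right)^{2} - \left(\frac{5}{2} - - \frac{60819}{2}\right)} = -310762 + \frac{1}{\left(-4\right) 126736 - 30412} = -310762 + \frac{1}{-506944 - 30412} = -310762 + \frac{1}{-537356} = -310762 - \frac{1}{537356} = - \frac{166989825273}{537356}$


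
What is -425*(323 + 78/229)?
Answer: -31469125/229 ≈ -1.3742e+5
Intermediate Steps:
-425*(323 + 78/229) = -425*74045/229 = -31469125/229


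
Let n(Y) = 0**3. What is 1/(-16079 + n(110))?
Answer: -1/16079 ≈ -6.2193e-5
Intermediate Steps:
n(Y) = 0
1/(-16079 + n(110)) = 1/(-16079 + 0) = 1/(-16079) = -1/16079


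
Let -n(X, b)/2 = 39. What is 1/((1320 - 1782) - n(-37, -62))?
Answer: -1/384 ≈ -0.0026042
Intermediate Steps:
n(X, b) = -78 (n(X, b) = -2*39 = -78)
1/((1320 - 1782) - n(-37, -62)) = 1/((1320 - 1782) - 1*(-78)) = 1/(-462 + 78) = 1/(-384) = -1/384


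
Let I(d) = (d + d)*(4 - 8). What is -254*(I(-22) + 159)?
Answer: -85090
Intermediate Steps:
I(d) = -8*d (I(d) = (2*d)*(-4) = -8*d)
-254*(I(-22) + 159) = -254*(-8*(-22) + 159) = -254*(176 + 159) = -254*335 = -85090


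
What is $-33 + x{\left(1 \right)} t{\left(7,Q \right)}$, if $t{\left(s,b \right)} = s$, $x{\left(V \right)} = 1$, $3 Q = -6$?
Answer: $-26$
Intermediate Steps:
$Q = -2$ ($Q = \frac{1}{3} \left(-6\right) = -2$)
$-33 + x{\left(1 \right)} t{\left(7,Q \right)} = -33 + 1 \cdot 7 = -33 + 7 = -26$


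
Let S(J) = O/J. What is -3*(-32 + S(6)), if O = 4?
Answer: 94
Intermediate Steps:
S(J) = 4/J
-3*(-32 + S(6)) = -3*(-32 + 4/6) = -3*(-32 + 4*(1/6)) = -3*(-32 + 2/3) = -3*(-94/3) = 94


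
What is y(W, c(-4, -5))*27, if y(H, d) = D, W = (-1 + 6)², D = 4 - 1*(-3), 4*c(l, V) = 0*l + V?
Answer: 189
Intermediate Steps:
c(l, V) = V/4 (c(l, V) = (0*l + V)/4 = (0 + V)/4 = V/4)
D = 7 (D = 4 + 3 = 7)
W = 25 (W = 5² = 25)
y(H, d) = 7
y(W, c(-4, -5))*27 = 7*27 = 189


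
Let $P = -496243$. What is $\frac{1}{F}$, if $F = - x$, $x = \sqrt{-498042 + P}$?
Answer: $\frac{i \sqrt{994285}}{994285} \approx 0.0010029 i$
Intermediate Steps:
$x = i \sqrt{994285}$ ($x = \sqrt{-498042 - 496243} = \sqrt{-994285} = i \sqrt{994285} \approx 997.14 i$)
$F = - i \sqrt{994285} \approx - 997.14 i$
$\frac{1}{F} = \frac{1}{\left(-1\right) i \sqrt{994285}} = \frac{i \sqrt{994285}}{994285}$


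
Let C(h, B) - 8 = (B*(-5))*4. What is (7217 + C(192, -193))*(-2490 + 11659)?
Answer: 101638365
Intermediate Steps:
C(h, B) = 8 - 20*B (C(h, B) = 8 + (B*(-5))*4 = 8 - 5*B*4 = 8 - 20*B)
(7217 + C(192, -193))*(-2490 + 11659) = (7217 + (8 - 20*(-193)))*(-2490 + 11659) = (7217 + (8 + 3860))*9169 = (7217 + 3868)*9169 = 11085*9169 = 101638365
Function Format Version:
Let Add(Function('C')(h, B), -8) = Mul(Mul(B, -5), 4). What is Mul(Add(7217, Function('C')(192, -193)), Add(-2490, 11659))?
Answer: 101638365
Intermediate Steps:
Function('C')(h, B) = Add(8, Mul(-20, B)) (Function('C')(h, B) = Add(8, Mul(Mul(B, -5), 4)) = Add(8, Mul(Mul(-5, B), 4)) = Add(8, Mul(-20, B)))
Mul(Add(7217, Function('C')(192, -193)), Add(-2490, 11659)) = Mul(Add(7217, Add(8, Mul(-20, -193))), Add(-2490, 11659)) = Mul(Add(7217, Add(8, 3860)), 9169) = Mul(Add(7217, 3868), 9169) = Mul(11085, 9169) = 101638365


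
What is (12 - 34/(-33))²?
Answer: 184900/1089 ≈ 169.79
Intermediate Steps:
(12 - 34/(-33))² = (12 - 34*(-1/33))² = (12 + 34/33)² = (430/33)² = 184900/1089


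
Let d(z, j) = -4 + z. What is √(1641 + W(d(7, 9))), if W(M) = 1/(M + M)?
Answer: √59082/6 ≈ 40.511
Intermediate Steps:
W(M) = 1/(2*M)
√(1641 + W(d(7, 9))) = √(1641 + 1/(2*(-4 + 7))) = √(1641 + (½)/3) = √(1641 + (½)*(⅓)) = √(1641 + ⅙) = √(9847/6) = √59082/6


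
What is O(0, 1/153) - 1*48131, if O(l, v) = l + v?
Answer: -7364042/153 ≈ -48131.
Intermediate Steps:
O(0, 1/153) - 1*48131 = (0 + 1/153) - 1*48131 = (0 + 1/153) - 48131 = 1/153 - 48131 = -7364042/153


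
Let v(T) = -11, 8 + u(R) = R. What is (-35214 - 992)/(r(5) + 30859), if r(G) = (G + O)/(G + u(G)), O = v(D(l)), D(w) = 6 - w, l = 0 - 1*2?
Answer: -18103/15428 ≈ -1.1734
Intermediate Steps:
u(R) = -8 + R
l = -2 (l = 0 - 2 = -2)
O = -11
r(G) = (-11 + G)/(-8 + 2*G) (r(G) = (G - 11)/(G + (-8 + G)) = (-11 + G)/(-8 + 2*G))
(-35214 - 992)/(r(5) + 30859) = (-35214 - 992)/((-11 + 5)/(2*(-4 + 5)) + 30859) = -36206/((1/2)*(-6)/1 + 30859) = -36206/((1/2)*1*(-6) + 30859) = -36206/(-3 + 30859) = -36206/30856 = -36206*1/30856 = -18103/15428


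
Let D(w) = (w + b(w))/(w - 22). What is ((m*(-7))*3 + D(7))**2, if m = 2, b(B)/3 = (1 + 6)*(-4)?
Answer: 305809/225 ≈ 1359.2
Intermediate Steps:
b(B) = -84 (b(B) = 3*((1 + 6)*(-4)) = 3*(7*(-4)) = 3*(-28) = -84)
D(w) = (-84 + w)/(-22 + w) (D(w) = (w - 84)/(w - 22) = (-84 + w)/(-22 + w))
((m*(-7))*3 + D(7))**2 = ((2*(-7))*3 + (-84 + 7)/(-22 + 7))**2 = (-14*3 - 77/(-15))**2 = (-42 - 1/15*(-77))**2 = (-42 + 77/15)**2 = (-553/15)**2 = 305809/225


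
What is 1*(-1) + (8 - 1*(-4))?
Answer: 11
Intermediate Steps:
1*(-1) + (8 - 1*(-4)) = -1 + (8 + 4) = -1 + 12 = 11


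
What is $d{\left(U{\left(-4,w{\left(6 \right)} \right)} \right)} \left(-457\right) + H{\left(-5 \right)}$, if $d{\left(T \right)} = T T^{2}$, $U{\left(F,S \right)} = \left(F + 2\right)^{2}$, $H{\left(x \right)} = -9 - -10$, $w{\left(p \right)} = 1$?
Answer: $-29247$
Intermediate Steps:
$H{\left(x \right)} = 1$ ($H{\left(x \right)} = -9 + 10 = 1$)
$U{\left(F,S \right)} = \left(2 + F\right)^{2}$
$d{\left(T \right)} = T^{3}$
$d{\left(U{\left(-4,w{\left(6 \right)} \right)} \right)} \left(-457\right) + H{\left(-5 \right)} = \left(\left(2 - 4\right)^{2}\right)^{3} \left(-457\right) + 1 = \left(\left(-2\right)^{2}\right)^{3} \left(-457\right) + 1 = 4^{3} \left(-457\right) + 1 = 64 \left(-457\right) + 1 = -29248 + 1 = -29247$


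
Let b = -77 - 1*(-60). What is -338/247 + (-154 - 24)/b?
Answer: 2940/323 ≈ 9.1022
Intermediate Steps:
b = -17 (b = -77 + 60 = -17)
-338/247 + (-154 - 24)/b = -338/247 + (-154 - 24)/(-17) = -338*1/247 - 178*(-1/17) = -26/19 + 178/17 = 2940/323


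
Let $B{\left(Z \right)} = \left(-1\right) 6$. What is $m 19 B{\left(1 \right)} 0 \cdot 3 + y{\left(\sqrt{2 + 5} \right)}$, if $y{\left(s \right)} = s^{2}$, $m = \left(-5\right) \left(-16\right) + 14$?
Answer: $7$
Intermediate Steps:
$B{\left(Z \right)} = -6$
$m = 94$ ($m = 80 + 14 = 94$)
$m 19 B{\left(1 \right)} 0 \cdot 3 + y{\left(\sqrt{2 + 5} \right)} = 94 \cdot 19 \left(-6\right) 0 \cdot 3 + \left(\sqrt{2 + 5}\right)^{2} = 94 \cdot 19 \cdot 0 \cdot 3 + \left(\sqrt{7}\right)^{2} = 94 \cdot 19 \cdot 0 + 7 = 94 \cdot 0 + 7 = 0 + 7 = 7$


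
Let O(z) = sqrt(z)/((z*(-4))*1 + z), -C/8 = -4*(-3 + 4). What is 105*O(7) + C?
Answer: 32 - 5*sqrt(7) ≈ 18.771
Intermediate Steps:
C = 32 (C = -(-32)*(-3 + 4) = -(-32) = -8*(-4) = 32)
O(z) = -1/(3*sqrt(z)) (O(z) = sqrt(z)/(-4*z*1 + z) = sqrt(z)/(-4*z + z) = sqrt(z)/((-3*z)) = (-1/(3*z))*sqrt(z) = -1/(3*sqrt(z)))
105*O(7) + C = 105*(-sqrt(7)/21) + 32 = -5*sqrt(7) + 32 = 32 - 5*sqrt(7)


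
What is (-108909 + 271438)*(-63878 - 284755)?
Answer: -56662972857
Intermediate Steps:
(-108909 + 271438)*(-63878 - 284755) = 162529*(-348633) = -56662972857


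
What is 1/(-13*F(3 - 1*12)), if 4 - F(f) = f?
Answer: -1/169 ≈ -0.0059172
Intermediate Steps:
F(f) = 4 - f
1/(-13*F(3 - 1*12)) = 1/(-13*(4 - (3 - 1*12))) = 1/(-13*(4 - (3 - 12))) = 1/(-13*(4 - 1*(-9))) = 1/(-13*(4 + 9)) = 1/(-13*13) = 1/(-169) = -1/169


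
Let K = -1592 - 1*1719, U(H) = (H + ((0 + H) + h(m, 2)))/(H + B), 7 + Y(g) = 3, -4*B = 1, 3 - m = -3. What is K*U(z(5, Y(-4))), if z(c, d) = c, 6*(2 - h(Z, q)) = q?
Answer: -463540/57 ≈ -8132.3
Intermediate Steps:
m = 6 (m = 3 - 1*(-3) = 3 + 3 = 6)
h(Z, q) = 2 - q/6
B = -¼ (B = -¼*1 = -¼ ≈ -0.25000)
Y(g) = -4 (Y(g) = -7 + 3 = -4)
U(H) = (5/3 + 2*H)/(-¼ + H) (U(H) = (H + ((0 + H) + (2 - ⅙*2)))/(H - ¼) = (H + (H + (2 - ⅓)))/(-¼ + H) = (H + (H + 5/3))/(-¼ + H) = (H + (5/3 + H))/(-¼ + H) = (5/3 + 2*H)/(-¼ + H))
K = -3311 (K = -1592 - 1719 = -3311)
K*U(z(5, Y(-4))) = -13244*(5 + 6*5)/(3*(-1 + 4*5)) = -13244*(5 + 30)/(3*(-1 + 20)) = -13244*35/(3*19) = -3311*140/57 = -463540/57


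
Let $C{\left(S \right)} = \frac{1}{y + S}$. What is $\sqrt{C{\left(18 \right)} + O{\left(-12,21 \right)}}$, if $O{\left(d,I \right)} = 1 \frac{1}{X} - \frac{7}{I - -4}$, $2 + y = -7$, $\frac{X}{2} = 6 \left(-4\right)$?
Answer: $\frac{i \sqrt{683}}{60} \approx 0.43557 i$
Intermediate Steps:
$X = -48$ ($X = 2 \cdot 6 \left(-4\right) = 2 \left(-24\right) = -48$)
$y = -9$ ($y = -2 - 7 = -9$)
$O{\left(d,I \right)} = - \frac{1}{48} - \frac{7}{4 + I}$ ($O{\left(d,I \right)} = 1 \frac{1}{-48} - \frac{7}{I - -4} = 1 \left(- \frac{1}{48}\right) - \frac{7}{I + 4} = - \frac{1}{48} - \frac{7}{4 + I}$)
$C{\left(S \right)} = \frac{1}{-9 + S}$
$\sqrt{C{\left(18 \right)} + O{\left(-12,21 \right)}} = \sqrt{\frac{1}{-9 + 18} + \frac{-340 - 21}{48 \left(4 + 21\right)}} = \sqrt{\frac{1}{9} + \frac{-340 - 21}{48 \cdot 25}} = \sqrt{\frac{1}{9} + \frac{1}{48} \cdot \frac{1}{25} \left(-361\right)} = \sqrt{\frac{1}{9} - \frac{361}{1200}} = \sqrt{- \frac{683}{3600}} = \frac{i \sqrt{683}}{60}$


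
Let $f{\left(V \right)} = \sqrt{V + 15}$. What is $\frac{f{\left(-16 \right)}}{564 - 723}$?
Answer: $- \frac{i}{159} \approx - 0.0062893 i$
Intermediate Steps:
$f{\left(V \right)} = \sqrt{15 + V}$
$\frac{f{\left(-16 \right)}}{564 - 723} = \frac{\sqrt{15 - 16}}{564 - 723} = \frac{\sqrt{-1}}{-159} = - \frac{i}{159}$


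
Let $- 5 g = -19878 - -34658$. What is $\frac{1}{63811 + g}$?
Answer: $\frac{1}{60855} \approx 1.6432 \cdot 10^{-5}$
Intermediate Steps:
$g = -2956$ ($g = - \frac{-19878 - -34658}{5} = - \frac{-19878 + 34658}{5} = \left(- \frac{1}{5}\right) 14780 = -2956$)
$\frac{1}{63811 + g} = \frac{1}{63811 - 2956} = \frac{1}{60855}$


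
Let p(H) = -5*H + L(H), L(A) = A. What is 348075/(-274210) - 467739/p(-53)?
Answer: -754897077/341956 ≈ -2207.6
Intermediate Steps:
p(H) = -4*H (p(H) = -5*H + H = -4*H)
348075/(-274210) - 467739/p(-53) = 348075/(-274210) - 467739/((-4*(-53))) = 348075*(-1/274210) - 467739/212 = -4095/3226 - 467739*1/212 = -4095/3226 - 467739/212 = -754897077/341956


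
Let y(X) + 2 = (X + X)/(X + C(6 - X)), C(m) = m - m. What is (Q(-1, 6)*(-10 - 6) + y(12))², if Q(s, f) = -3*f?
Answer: 82944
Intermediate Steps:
C(m) = 0
y(X) = 0 (y(X) = -2 + (X + X)/(X + 0) = -2 + (2*X)/X = -2 + 2 = 0)
(Q(-1, 6)*(-10 - 6) + y(12))² = ((-3*6)*(-10 - 6) + 0)² = (-18*(-16) + 0)² = (288 + 0)² = 288² = 82944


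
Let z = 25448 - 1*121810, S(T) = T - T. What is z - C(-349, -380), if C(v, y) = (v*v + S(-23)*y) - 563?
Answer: -217600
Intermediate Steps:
S(T) = 0
z = -96362 (z = 25448 - 121810 = -96362)
C(v, y) = -563 + v**2 (C(v, y) = (v*v + 0*y) - 563 = (v**2 + 0) - 563 = v**2 - 563 = -563 + v**2)
z - C(-349, -380) = -96362 - (-563 + (-349)**2) = -96362 - (-563 + 121801) = -96362 - 1*121238 = -96362 - 121238 = -217600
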